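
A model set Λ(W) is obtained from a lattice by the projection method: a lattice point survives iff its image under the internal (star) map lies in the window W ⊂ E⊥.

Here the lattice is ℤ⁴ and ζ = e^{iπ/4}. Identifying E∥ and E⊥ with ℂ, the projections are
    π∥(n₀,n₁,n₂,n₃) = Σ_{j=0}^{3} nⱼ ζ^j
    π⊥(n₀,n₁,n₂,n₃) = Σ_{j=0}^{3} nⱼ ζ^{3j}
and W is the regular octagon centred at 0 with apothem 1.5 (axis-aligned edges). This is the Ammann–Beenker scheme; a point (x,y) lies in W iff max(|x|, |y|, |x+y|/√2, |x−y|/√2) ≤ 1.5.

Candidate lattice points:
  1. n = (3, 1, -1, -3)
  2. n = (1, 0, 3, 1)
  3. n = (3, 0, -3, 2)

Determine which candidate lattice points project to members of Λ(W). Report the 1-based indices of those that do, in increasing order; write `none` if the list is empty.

1

Internal map: ζ^{3j} for j=0..3 gives (1,0), (−√2/2,√2/2), (0,−1), (√2/2,√2/2).
candidate 1: n = (3, 1, -1, -3) → π⊥ ≈ (+0.17157, -0.41421); max(|x|,|y|,|x±y|/√2) = 0.41421 ≤ 1.5 ⇒ ∈ W
candidate 2: n = (1, 0, 3, 1) → π⊥ ≈ (+1.70711, -2.29289); max(|x|,|y|,|x±y|/√2) = 2.82843 > 1.5 ⇒ ∉ W
candidate 3: n = (3, 0, -3, 2) → π⊥ ≈ (+4.41421, +4.41421); max(|x|,|y|,|x±y|/√2) = 6.24264 > 1.5 ⇒ ∉ W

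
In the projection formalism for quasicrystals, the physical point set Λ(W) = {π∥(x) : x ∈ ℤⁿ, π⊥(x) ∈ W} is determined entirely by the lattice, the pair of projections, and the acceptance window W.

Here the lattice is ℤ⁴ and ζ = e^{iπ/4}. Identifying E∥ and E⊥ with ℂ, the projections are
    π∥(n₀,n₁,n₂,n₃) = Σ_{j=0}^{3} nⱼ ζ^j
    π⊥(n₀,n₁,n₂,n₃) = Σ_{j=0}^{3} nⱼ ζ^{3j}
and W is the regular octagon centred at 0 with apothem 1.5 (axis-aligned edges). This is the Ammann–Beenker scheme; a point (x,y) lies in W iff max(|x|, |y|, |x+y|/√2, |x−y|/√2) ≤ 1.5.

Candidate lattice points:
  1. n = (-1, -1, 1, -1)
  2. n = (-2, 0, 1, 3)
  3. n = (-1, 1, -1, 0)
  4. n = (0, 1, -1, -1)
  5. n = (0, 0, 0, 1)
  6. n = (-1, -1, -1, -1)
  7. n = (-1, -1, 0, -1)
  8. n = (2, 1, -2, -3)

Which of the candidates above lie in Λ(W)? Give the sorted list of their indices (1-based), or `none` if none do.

With ζ = e^{iπ/4} the internal vectors are ζ^0,ζ^3,ζ^6,ζ^9.
#1 (-1, -1, 1, -1): internal (-1.000000, -2.414214); octagon support 2.414214 vs apothem 1.5 → ∉ W
#2 (-2, 0, 1, 3): internal (0.121320, 1.121320); octagon support 1.121320 vs apothem 1.5 → ∈ W
#3 (-1, 1, -1, 0): internal (-1.707107, 1.707107); octagon support 2.414214 vs apothem 1.5 → ∉ W
#4 (0, 1, -1, -1): internal (-1.414214, 1.000000); octagon support 1.707107 vs apothem 1.5 → ∉ W
#5 (0, 0, 0, 1): internal (0.707107, 0.707107); octagon support 1.000000 vs apothem 1.5 → ∈ W
#6 (-1, -1, -1, -1): internal (-1.000000, -0.414214); octagon support 1.000000 vs apothem 1.5 → ∈ W
#7 (-1, -1, 0, -1): internal (-1.000000, -1.414214); octagon support 1.707107 vs apothem 1.5 → ∉ W
#8 (2, 1, -2, -3): internal (-0.828427, 0.585786); octagon support 1.000000 vs apothem 1.5 → ∈ W

2, 5, 6, 8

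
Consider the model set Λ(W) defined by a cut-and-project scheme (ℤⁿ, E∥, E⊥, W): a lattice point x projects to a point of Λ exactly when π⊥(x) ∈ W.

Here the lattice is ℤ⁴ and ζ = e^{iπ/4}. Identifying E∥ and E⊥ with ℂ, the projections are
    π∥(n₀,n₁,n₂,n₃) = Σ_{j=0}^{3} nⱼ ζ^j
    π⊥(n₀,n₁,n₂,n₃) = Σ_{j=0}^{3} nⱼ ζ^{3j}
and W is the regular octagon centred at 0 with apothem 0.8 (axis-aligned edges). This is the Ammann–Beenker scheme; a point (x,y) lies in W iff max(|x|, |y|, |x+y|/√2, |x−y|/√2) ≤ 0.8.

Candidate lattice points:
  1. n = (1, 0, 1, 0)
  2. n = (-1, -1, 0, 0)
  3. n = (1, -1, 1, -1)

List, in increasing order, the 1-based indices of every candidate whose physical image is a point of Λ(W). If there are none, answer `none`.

2

With ζ = e^{iπ/4} the internal vectors are ζ^0,ζ^3,ζ^6,ζ^9.
candidate 1: n = (1, 0, 1, 0) → π⊥ ≈ (+1.00000, -1.00000); max(|x|,|y|,|x±y|/√2) = 1.41421 > 0.8 ⇒ ∉ W
candidate 2: n = (-1, -1, 0, 0) → π⊥ ≈ (-0.29289, -0.70711); max(|x|,|y|,|x±y|/√2) = 0.70711 ≤ 0.8 ⇒ ∈ W
candidate 3: n = (1, -1, 1, -1) → π⊥ ≈ (+1.00000, -2.41421); max(|x|,|y|,|x±y|/√2) = 2.41421 > 0.8 ⇒ ∉ W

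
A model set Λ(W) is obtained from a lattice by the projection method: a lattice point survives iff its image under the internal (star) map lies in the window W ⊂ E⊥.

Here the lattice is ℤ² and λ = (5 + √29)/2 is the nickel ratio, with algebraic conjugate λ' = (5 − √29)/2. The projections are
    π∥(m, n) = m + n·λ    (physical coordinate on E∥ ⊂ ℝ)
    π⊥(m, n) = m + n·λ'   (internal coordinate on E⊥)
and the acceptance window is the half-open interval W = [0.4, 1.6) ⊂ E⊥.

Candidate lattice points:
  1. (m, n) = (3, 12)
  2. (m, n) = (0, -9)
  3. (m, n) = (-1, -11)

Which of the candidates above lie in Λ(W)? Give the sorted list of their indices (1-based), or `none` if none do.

Numerically λ ≈ 5.1926 and λ' = −1/λ ≈ -0.1926.
[1] lift (3,12): star map gives 0.6890; window check 0.4 ≤ 0.6890 < 1.6 is true → IN Λ
[2] lift (0,-9): star map gives 1.7332; window check 0.4 ≤ 1.7332 < 1.6 is false → out
[3] lift (-1,-11): star map gives 1.1184; window check 0.4 ≤ 1.1184 < 1.6 is true → IN Λ

1, 3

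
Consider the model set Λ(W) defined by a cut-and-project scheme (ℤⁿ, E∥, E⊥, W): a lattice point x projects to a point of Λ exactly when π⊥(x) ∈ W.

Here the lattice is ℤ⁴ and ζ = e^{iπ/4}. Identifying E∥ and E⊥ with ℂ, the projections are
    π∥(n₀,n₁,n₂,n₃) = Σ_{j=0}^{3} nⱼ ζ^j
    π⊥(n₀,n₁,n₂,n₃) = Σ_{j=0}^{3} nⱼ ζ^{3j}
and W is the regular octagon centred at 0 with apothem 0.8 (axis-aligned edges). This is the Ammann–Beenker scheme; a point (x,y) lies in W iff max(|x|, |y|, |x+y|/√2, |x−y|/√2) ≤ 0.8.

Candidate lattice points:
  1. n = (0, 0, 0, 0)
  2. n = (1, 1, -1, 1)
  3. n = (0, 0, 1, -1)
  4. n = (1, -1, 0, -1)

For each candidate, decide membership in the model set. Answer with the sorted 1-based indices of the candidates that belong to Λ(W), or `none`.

1

With ζ = e^{iπ/4} the internal vectors are ζ^0,ζ^3,ζ^6,ζ^9.
#1 (0, 0, 0, 0): internal (0.000000, 0.000000); octagon support 0.000000 vs apothem 0.8 → ∈ W
#2 (1, 1, -1, 1): internal (1.000000, 2.414214); octagon support 2.414214 vs apothem 0.8 → ∉ W
#3 (0, 0, 1, -1): internal (-0.707107, -1.707107); octagon support 1.707107 vs apothem 0.8 → ∉ W
#4 (1, -1, 0, -1): internal (1.000000, -1.414214); octagon support 1.707107 vs apothem 0.8 → ∉ W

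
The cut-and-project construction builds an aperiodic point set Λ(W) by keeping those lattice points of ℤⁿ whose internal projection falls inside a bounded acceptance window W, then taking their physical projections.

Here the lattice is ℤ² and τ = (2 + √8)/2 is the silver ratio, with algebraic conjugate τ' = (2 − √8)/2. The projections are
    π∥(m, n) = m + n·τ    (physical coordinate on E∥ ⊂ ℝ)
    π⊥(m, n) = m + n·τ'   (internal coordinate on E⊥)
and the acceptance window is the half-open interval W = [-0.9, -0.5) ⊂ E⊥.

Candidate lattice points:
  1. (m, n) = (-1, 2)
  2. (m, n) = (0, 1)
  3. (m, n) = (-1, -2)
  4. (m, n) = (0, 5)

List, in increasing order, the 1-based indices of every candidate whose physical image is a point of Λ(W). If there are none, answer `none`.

Compute τ' = (2−√8)/2 = -0.41421, so π⊥(m,n) = m -0.41421·n.
candidate 1: (m,n)=(-1,2) → π∥ = -1+2·τ ≈ 3.82843, π⊥ = -1+2·τ' ≈ -1.82843 ∉ [-0.9, -0.5) ⇒ out
candidate 2: (m,n)=(0,1) → π∥ = 0+1·τ ≈ 2.41421, π⊥ = 0+1·τ' ≈ -0.41421 ∉ [-0.9, -0.5) ⇒ out
candidate 3: (m,n)=(-1,-2) → π∥ = -1-2·τ ≈ -5.82843, π⊥ = -1-2·τ' ≈ -0.17157 ∉ [-0.9, -0.5) ⇒ out
candidate 4: (m,n)=(0,5) → π∥ = 0+5·τ ≈ 12.07107, π⊥ = 0+5·τ' ≈ -2.07107 ∉ [-0.9, -0.5) ⇒ out

none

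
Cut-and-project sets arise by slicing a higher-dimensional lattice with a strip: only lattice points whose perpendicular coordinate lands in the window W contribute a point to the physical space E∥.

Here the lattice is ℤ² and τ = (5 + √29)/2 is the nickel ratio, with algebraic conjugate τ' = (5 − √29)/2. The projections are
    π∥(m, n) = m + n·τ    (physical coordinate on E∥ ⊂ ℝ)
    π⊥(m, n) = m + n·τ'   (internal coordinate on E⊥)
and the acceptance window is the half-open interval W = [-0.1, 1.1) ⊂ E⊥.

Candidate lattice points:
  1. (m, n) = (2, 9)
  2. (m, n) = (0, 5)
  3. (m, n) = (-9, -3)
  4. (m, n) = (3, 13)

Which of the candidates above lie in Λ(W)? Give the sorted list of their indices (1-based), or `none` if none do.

τ' = (5−√29)/2 ≈ -0.192582.
[1] lift (2,9): star map gives 0.266758; window check -0.1 ≤ 0.266758 < 1.1 is true → IN Λ
[2] lift (0,5): star map gives -0.962912; window check -0.1 ≤ -0.962912 < 1.1 is false → out
[3] lift (-9,-3): star map gives -8.422253; window check -0.1 ≤ -8.422253 < 1.1 is false → out
[4] lift (3,13): star map gives 0.496429; window check -0.1 ≤ 0.496429 < 1.1 is true → IN Λ

1, 4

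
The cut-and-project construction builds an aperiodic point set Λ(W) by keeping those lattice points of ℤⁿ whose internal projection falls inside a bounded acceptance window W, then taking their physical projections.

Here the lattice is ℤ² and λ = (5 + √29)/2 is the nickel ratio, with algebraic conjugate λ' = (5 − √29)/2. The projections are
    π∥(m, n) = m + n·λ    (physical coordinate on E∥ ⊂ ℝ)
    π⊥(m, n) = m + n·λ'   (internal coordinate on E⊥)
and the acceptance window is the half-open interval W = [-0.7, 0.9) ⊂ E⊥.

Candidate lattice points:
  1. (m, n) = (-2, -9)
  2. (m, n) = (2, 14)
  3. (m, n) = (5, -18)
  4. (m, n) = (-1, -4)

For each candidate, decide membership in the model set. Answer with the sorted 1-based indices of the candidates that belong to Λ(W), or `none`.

λ' = (5−√29)/2 ≈ -0.1926.
#1 (-2,-9): internal coord -2 + (-9)·λ' = -0.2668; -0.2668 ∈ [-0.7, 0.9) → IN Λ
#2 (2,14): internal coord 2 + (14)·λ' = -0.6962; -0.6962 ∈ [-0.7, 0.9) → IN Λ
#3 (5,-18): internal coord 5 + (-18)·λ' = +8.4665; +8.4665 ∉ [-0.7, 0.9) → out
#4 (-1,-4): internal coord -1 + (-4)·λ' = -0.2297; -0.2297 ∈ [-0.7, 0.9) → IN Λ

1, 2, 4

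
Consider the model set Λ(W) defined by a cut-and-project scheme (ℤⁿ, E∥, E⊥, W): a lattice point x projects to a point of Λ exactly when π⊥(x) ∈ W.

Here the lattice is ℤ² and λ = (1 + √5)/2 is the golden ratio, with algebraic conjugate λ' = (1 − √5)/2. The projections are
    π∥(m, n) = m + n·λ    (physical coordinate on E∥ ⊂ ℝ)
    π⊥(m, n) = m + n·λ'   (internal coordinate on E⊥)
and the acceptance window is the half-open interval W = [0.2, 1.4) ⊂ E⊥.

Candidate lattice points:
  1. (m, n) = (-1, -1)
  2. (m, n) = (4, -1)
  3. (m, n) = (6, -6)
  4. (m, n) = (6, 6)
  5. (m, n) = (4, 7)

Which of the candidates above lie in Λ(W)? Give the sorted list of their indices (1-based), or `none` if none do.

λ' = (1−√5)/2 ≈ -0.6180.
#1 (-1,-1): internal coord -1 + (-1)·λ' = -0.3820; -0.3820 ∉ [0.2, 1.4) → out
#2 (4,-1): internal coord 4 + (-1)·λ' = +4.6180; +4.6180 ∉ [0.2, 1.4) → out
#3 (6,-6): internal coord 6 + (-6)·λ' = +9.7082; +9.7082 ∉ [0.2, 1.4) → out
#4 (6,6): internal coord 6 + (6)·λ' = +2.2918; +2.2918 ∉ [0.2, 1.4) → out
#5 (4,7): internal coord 4 + (7)·λ' = -0.3262; -0.3262 ∉ [0.2, 1.4) → out

none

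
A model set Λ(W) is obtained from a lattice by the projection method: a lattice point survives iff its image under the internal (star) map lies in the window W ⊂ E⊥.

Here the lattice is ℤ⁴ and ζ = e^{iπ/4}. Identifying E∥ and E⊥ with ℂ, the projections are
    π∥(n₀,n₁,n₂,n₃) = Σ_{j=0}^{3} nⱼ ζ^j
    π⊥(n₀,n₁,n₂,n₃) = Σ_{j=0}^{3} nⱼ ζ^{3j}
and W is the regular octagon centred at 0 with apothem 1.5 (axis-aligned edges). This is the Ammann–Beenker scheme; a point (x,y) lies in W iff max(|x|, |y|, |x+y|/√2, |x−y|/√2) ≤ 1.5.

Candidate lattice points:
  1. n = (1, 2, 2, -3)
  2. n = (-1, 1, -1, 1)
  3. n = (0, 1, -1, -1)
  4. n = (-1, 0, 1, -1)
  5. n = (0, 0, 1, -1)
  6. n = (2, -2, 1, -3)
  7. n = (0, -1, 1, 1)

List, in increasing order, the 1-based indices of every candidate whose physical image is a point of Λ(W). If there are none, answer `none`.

Internal map: ζ^{3j} for j=0..3 gives (1,0), (−√2/2,√2/2), (0,−1), (√2/2,√2/2).
candidate 1: n = (1, 2, 2, -3) → π⊥ ≈ (-2.535534, -2.707107); max(|x|,|y|,|x±y|/√2) = 3.707107 > 1.5 ⇒ ∉ W
candidate 2: n = (-1, 1, -1, 1) → π⊥ ≈ (-1.000000, +2.414214); max(|x|,|y|,|x±y|/√2) = 2.414214 > 1.5 ⇒ ∉ W
candidate 3: n = (0, 1, -1, -1) → π⊥ ≈ (-1.414214, +1.000000); max(|x|,|y|,|x±y|/√2) = 1.707107 > 1.5 ⇒ ∉ W
candidate 4: n = (-1, 0, 1, -1) → π⊥ ≈ (-1.707107, -1.707107); max(|x|,|y|,|x±y|/√2) = 2.414214 > 1.5 ⇒ ∉ W
candidate 5: n = (0, 0, 1, -1) → π⊥ ≈ (-0.707107, -1.707107); max(|x|,|y|,|x±y|/√2) = 1.707107 > 1.5 ⇒ ∉ W
candidate 6: n = (2, -2, 1, -3) → π⊥ ≈ (+1.292893, -4.535534); max(|x|,|y|,|x±y|/√2) = 4.535534 > 1.5 ⇒ ∉ W
candidate 7: n = (0, -1, 1, 1) → π⊥ ≈ (+1.414214, -1.000000); max(|x|,|y|,|x±y|/√2) = 1.707107 > 1.5 ⇒ ∉ W

none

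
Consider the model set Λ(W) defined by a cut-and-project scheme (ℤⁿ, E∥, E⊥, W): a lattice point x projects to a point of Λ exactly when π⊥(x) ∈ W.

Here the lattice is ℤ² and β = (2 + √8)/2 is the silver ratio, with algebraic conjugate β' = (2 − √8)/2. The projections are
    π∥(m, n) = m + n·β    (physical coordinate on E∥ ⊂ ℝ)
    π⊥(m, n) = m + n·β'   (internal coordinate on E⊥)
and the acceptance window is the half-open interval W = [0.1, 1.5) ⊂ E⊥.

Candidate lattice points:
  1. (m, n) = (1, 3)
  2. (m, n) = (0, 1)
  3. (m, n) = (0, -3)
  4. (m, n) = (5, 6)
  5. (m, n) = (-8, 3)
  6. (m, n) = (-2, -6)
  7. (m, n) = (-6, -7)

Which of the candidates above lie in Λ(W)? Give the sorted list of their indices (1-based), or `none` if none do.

β' = (2−√8)/2 ≈ -0.414214.
#1 (1,3): internal coord 1 + (3)·β' = -0.242641; -0.242641 ∉ [0.1, 1.5) → out
#2 (0,1): internal coord 0 + (1)·β' = -0.414214; -0.414214 ∉ [0.1, 1.5) → out
#3 (0,-3): internal coord 0 + (-3)·β' = +1.242641; +1.242641 ∈ [0.1, 1.5) → IN Λ
#4 (5,6): internal coord 5 + (6)·β' = +2.514719; +2.514719 ∉ [0.1, 1.5) → out
#5 (-8,3): internal coord -8 + (3)·β' = -9.242641; -9.242641 ∉ [0.1, 1.5) → out
#6 (-2,-6): internal coord -2 + (-6)·β' = +0.485281; +0.485281 ∈ [0.1, 1.5) → IN Λ
#7 (-6,-7): internal coord -6 + (-7)·β' = -3.100505; -3.100505 ∉ [0.1, 1.5) → out

3, 6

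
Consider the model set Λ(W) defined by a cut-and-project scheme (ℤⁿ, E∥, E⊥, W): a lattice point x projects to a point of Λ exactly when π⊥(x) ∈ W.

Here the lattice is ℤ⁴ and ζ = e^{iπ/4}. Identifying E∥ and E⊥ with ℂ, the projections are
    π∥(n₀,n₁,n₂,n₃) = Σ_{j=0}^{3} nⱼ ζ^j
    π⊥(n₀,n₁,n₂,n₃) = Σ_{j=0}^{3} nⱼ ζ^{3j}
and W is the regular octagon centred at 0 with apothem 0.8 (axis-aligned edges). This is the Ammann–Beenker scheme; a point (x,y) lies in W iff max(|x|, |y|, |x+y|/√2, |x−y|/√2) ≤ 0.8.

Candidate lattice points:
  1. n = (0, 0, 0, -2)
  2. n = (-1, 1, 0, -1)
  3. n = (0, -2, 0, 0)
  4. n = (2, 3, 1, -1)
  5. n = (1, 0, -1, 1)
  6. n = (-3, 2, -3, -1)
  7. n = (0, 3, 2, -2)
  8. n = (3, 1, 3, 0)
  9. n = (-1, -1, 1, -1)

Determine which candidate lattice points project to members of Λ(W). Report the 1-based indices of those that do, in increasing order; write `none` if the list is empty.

none

Internal map: ζ^{3j} for j=0..3 gives (1,0), (−√2/2,√2/2), (0,−1), (√2/2,√2/2).
#1 (0, 0, 0, -2): internal (-1.414214, -1.414214); octagon support 2.000000 vs apothem 0.8 → ∉ W
#2 (-1, 1, 0, -1): internal (-2.414214, 0.000000); octagon support 2.414214 vs apothem 0.8 → ∉ W
#3 (0, -2, 0, 0): internal (1.414214, -1.414214); octagon support 2.000000 vs apothem 0.8 → ∉ W
#4 (2, 3, 1, -1): internal (-0.828427, 0.414214); octagon support 0.878680 vs apothem 0.8 → ∉ W
#5 (1, 0, -1, 1): internal (1.707107, 1.707107); octagon support 2.414214 vs apothem 0.8 → ∉ W
#6 (-3, 2, -3, -1): internal (-5.121320, 3.707107); octagon support 6.242641 vs apothem 0.8 → ∉ W
#7 (0, 3, 2, -2): internal (-3.535534, -1.292893); octagon support 3.535534 vs apothem 0.8 → ∉ W
#8 (3, 1, 3, 0): internal (2.292893, -2.292893); octagon support 3.242641 vs apothem 0.8 → ∉ W
#9 (-1, -1, 1, -1): internal (-1.000000, -2.414214); octagon support 2.414214 vs apothem 0.8 → ∉ W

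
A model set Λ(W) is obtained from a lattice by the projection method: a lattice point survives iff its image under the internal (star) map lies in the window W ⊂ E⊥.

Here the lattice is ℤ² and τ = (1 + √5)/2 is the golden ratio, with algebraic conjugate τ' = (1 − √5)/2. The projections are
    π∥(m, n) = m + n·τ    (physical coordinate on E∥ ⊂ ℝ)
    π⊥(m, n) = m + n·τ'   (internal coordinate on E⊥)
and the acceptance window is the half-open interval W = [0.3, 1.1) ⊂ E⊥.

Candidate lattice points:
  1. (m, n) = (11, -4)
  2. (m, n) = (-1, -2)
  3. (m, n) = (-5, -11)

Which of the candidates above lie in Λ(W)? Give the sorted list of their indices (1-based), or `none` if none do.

Numerically τ ≈ 1.618034 and τ' = −1/τ ≈ -0.618034.
[1] lift (11,-4): star map gives 13.472136; window check 0.3 ≤ 13.472136 < 1.1 is false → out
[2] lift (-1,-2): star map gives 0.236068; window check 0.3 ≤ 0.236068 < 1.1 is false → out
[3] lift (-5,-11): star map gives 1.798374; window check 0.3 ≤ 1.798374 < 1.1 is false → out

none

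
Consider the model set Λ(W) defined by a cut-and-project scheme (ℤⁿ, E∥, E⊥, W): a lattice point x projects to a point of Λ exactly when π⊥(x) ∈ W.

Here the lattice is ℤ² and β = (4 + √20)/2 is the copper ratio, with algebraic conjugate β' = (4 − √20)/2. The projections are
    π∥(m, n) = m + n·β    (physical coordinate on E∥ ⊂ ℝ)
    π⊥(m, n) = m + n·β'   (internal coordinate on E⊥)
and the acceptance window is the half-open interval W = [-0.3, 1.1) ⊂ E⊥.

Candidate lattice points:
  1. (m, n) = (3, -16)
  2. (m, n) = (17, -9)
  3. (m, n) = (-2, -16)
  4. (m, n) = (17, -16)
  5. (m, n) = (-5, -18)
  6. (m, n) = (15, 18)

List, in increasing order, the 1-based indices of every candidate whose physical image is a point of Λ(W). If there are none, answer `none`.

β' = (4−√20)/2 ≈ -0.236068.
#1 (3,-16): internal coord 3 + (-16)·β' = +6.777088; +6.777088 ∉ [-0.3, 1.1) → out
#2 (17,-9): internal coord 17 + (-9)·β' = +19.124612; +19.124612 ∉ [-0.3, 1.1) → out
#3 (-2,-16): internal coord -2 + (-16)·β' = +1.777088; +1.777088 ∉ [-0.3, 1.1) → out
#4 (17,-16): internal coord 17 + (-16)·β' = +20.777088; +20.777088 ∉ [-0.3, 1.1) → out
#5 (-5,-18): internal coord -5 + (-18)·β' = -0.750776; -0.750776 ∉ [-0.3, 1.1) → out
#6 (15,18): internal coord 15 + (18)·β' = +10.750776; +10.750776 ∉ [-0.3, 1.1) → out

none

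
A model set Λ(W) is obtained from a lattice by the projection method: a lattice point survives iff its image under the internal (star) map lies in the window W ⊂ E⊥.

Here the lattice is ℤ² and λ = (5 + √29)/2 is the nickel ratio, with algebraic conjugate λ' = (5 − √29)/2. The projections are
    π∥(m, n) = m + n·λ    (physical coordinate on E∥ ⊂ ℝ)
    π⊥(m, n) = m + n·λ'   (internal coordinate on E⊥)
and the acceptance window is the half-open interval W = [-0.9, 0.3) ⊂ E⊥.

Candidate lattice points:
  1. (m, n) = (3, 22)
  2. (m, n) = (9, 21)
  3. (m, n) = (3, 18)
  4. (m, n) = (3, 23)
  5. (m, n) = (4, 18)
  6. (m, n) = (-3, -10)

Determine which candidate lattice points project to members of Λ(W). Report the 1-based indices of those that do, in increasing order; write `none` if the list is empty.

3

Numerically λ ≈ 5.192582 and λ' = −1/λ ≈ -0.192582.
#1 (3,22): internal coord 3 + (22)·λ' = -1.236813; -1.236813 ∉ [-0.9, 0.3) → out
#2 (9,21): internal coord 9 + (21)·λ' = +4.955770; +4.955770 ∉ [-0.9, 0.3) → out
#3 (3,18): internal coord 3 + (18)·λ' = -0.466483; -0.466483 ∈ [-0.9, 0.3) → IN Λ
#4 (3,23): internal coord 3 + (23)·λ' = -1.429395; -1.429395 ∉ [-0.9, 0.3) → out
#5 (4,18): internal coord 4 + (18)·λ' = +0.533517; +0.533517 ∉ [-0.9, 0.3) → out
#6 (-3,-10): internal coord -3 + (-10)·λ' = -1.074176; -1.074176 ∉ [-0.9, 0.3) → out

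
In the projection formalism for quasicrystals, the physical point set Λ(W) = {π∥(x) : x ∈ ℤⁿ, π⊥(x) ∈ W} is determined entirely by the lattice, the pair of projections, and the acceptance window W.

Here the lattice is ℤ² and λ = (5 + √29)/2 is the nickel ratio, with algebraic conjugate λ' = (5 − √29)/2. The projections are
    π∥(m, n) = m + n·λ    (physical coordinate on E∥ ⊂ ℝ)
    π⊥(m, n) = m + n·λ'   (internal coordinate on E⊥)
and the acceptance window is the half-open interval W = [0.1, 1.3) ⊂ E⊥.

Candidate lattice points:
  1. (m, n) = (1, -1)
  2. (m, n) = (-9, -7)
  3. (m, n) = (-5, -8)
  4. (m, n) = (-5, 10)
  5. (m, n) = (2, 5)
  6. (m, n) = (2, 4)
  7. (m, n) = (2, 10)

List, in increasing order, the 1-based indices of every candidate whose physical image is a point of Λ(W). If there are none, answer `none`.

λ' = (5−√29)/2 ≈ -0.19258.
candidate 1: (m,n)=(1,-1) → π∥ = 1-1·λ ≈ -4.19258, π⊥ = 1-1·λ' ≈ 1.19258 ∈ [0.1, 1.3) ⇒ IN Λ
candidate 2: (m,n)=(-9,-7) → π∥ = -9-7·λ ≈ -45.34808, π⊥ = -9-7·λ' ≈ -7.65192 ∉ [0.1, 1.3) ⇒ out
candidate 3: (m,n)=(-5,-8) → π∥ = -5-8·λ ≈ -46.54066, π⊥ = -5-8·λ' ≈ -3.45934 ∉ [0.1, 1.3) ⇒ out
candidate 4: (m,n)=(-5,10) → π∥ = -5+10·λ ≈ 46.92582, π⊥ = -5+10·λ' ≈ -6.92582 ∉ [0.1, 1.3) ⇒ out
candidate 5: (m,n)=(2,5) → π∥ = 2+5·λ ≈ 27.96291, π⊥ = 2+5·λ' ≈ 1.03709 ∈ [0.1, 1.3) ⇒ IN Λ
candidate 6: (m,n)=(2,4) → π∥ = 2+4·λ ≈ 22.77033, π⊥ = 2+4·λ' ≈ 1.22967 ∈ [0.1, 1.3) ⇒ IN Λ
candidate 7: (m,n)=(2,10) → π∥ = 2+10·λ ≈ 53.92582, π⊥ = 2+10·λ' ≈ 0.07418 ∉ [0.1, 1.3) ⇒ out

1, 5, 6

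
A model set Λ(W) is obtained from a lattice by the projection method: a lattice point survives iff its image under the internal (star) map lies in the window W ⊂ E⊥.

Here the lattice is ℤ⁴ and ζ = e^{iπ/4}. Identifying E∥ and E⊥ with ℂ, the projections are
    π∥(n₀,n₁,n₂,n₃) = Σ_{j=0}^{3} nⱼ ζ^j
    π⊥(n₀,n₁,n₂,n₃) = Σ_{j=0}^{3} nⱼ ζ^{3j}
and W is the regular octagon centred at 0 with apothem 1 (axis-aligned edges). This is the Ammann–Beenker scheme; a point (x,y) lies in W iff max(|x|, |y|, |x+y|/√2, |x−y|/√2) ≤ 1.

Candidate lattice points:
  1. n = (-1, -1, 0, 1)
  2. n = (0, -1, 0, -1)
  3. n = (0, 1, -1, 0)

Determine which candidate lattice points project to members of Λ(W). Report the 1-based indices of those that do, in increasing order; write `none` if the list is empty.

1

With ζ = e^{iπ/4} the internal vectors are ζ^0,ζ^3,ζ^6,ζ^9.
candidate 1: n = (-1, -1, 0, 1) → π⊥ ≈ (+0.4142, +0.0000); max(|x|,|y|,|x±y|/√2) = 0.4142 ≤ 1 ⇒ ∈ W
candidate 2: n = (0, -1, 0, -1) → π⊥ ≈ (+0.0000, -1.4142); max(|x|,|y|,|x±y|/√2) = 1.4142 > 1 ⇒ ∉ W
candidate 3: n = (0, 1, -1, 0) → π⊥ ≈ (-0.7071, +1.7071); max(|x|,|y|,|x±y|/√2) = 1.7071 > 1 ⇒ ∉ W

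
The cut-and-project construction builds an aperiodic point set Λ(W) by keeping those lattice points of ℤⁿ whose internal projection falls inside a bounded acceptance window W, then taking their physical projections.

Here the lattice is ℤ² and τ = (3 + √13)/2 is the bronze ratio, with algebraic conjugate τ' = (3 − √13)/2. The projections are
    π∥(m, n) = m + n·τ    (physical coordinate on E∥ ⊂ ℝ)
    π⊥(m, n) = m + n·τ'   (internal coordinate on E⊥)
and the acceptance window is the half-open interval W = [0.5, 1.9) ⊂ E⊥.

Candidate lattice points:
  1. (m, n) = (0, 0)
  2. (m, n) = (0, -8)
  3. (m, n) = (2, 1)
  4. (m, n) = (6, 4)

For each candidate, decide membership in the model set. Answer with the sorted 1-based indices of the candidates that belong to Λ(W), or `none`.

3

Numerically τ ≈ 3.302776 and τ' = −1/τ ≈ -0.302776.
[1] lift (0,0): star map gives 0.000000; window check 0.5 ≤ 0.000000 < 1.9 is false → out
[2] lift (0,-8): star map gives 2.422205; window check 0.5 ≤ 2.422205 < 1.9 is false → out
[3] lift (2,1): star map gives 1.697224; window check 0.5 ≤ 1.697224 < 1.9 is true → IN Λ
[4] lift (6,4): star map gives 4.788897; window check 0.5 ≤ 4.788897 < 1.9 is false → out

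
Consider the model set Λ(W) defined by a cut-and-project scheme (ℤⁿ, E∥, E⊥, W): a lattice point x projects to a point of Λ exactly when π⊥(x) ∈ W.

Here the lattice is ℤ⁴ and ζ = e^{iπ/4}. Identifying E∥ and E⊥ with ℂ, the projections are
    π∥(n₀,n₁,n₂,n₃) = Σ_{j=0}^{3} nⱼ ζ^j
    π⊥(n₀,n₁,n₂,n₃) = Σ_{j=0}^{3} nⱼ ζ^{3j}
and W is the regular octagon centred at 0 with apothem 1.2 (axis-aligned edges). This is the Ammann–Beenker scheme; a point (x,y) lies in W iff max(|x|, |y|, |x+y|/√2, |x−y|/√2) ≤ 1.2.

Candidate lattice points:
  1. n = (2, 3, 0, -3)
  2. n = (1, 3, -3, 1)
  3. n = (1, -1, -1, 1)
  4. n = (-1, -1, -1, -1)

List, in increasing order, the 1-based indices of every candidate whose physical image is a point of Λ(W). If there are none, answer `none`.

Internal map: ζ^{3j} for j=0..3 gives (1,0), (−√2/2,√2/2), (0,−1), (√2/2,√2/2).
candidate 1: n = (2, 3, 0, -3) → π⊥ ≈ (-2.24264, +0.00000); max(|x|,|y|,|x±y|/√2) = 2.24264 > 1.2 ⇒ ∉ W
candidate 2: n = (1, 3, -3, 1) → π⊥ ≈ (-0.41421, +5.82843); max(|x|,|y|,|x±y|/√2) = 5.82843 > 1.2 ⇒ ∉ W
candidate 3: n = (1, -1, -1, 1) → π⊥ ≈ (+2.41421, +1.00000); max(|x|,|y|,|x±y|/√2) = 2.41421 > 1.2 ⇒ ∉ W
candidate 4: n = (-1, -1, -1, -1) → π⊥ ≈ (-1.00000, -0.41421); max(|x|,|y|,|x±y|/√2) = 1.00000 ≤ 1.2 ⇒ ∈ W

4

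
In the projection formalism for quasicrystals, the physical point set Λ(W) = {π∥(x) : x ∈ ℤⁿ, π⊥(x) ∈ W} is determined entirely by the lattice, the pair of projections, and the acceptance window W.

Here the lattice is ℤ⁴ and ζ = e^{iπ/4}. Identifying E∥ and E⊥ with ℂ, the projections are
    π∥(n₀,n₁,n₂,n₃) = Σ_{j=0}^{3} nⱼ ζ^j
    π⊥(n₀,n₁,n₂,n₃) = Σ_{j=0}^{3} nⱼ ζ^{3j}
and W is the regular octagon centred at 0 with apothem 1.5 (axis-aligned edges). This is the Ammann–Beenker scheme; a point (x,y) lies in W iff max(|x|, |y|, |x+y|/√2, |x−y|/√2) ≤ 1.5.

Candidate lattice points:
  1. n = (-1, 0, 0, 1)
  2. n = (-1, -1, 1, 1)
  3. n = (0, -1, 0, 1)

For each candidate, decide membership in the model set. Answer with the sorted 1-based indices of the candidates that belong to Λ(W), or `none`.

1, 2, 3

With ζ = e^{iπ/4} the internal vectors are ζ^0,ζ^3,ζ^6,ζ^9.
candidate 1: n = (-1, 0, 0, 1) → π⊥ ≈ (-0.29289, +0.70711); max(|x|,|y|,|x±y|/√2) = 0.70711 ≤ 1.5 ⇒ ∈ W
candidate 2: n = (-1, -1, 1, 1) → π⊥ ≈ (+0.41421, -1.00000); max(|x|,|y|,|x±y|/√2) = 1.00000 ≤ 1.5 ⇒ ∈ W
candidate 3: n = (0, -1, 0, 1) → π⊥ ≈ (+1.41421, +0.00000); max(|x|,|y|,|x±y|/√2) = 1.41421 ≤ 1.5 ⇒ ∈ W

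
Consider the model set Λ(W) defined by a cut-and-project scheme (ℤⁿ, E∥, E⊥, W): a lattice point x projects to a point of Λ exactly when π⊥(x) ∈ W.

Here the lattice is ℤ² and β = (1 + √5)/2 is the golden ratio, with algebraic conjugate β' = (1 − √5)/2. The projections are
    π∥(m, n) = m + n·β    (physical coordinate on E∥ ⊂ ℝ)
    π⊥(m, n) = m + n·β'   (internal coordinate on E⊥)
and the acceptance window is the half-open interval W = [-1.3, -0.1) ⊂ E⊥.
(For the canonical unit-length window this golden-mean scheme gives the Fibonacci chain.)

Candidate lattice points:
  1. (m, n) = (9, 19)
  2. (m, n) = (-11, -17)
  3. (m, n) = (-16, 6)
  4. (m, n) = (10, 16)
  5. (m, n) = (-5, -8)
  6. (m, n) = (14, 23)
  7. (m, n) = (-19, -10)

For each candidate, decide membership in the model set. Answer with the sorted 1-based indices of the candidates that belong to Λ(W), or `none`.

Compute β' = (1−√5)/2 = -0.61803, so π⊥(m,n) = m -0.61803·n.
[1] lift (9,19): star map gives -2.74265; window check -1.3 ≤ -2.74265 < -0.1 is false → out
[2] lift (-11,-17): star map gives -0.49342; window check -1.3 ≤ -0.49342 < -0.1 is true → IN Λ
[3] lift (-16,6): star map gives -19.70820; window check -1.3 ≤ -19.70820 < -0.1 is false → out
[4] lift (10,16): star map gives 0.11146; window check -1.3 ≤ 0.11146 < -0.1 is false → out
[5] lift (-5,-8): star map gives -0.05573; window check -1.3 ≤ -0.05573 < -0.1 is false → out
[6] lift (14,23): star map gives -0.21478; window check -1.3 ≤ -0.21478 < -0.1 is true → IN Λ
[7] lift (-19,-10): star map gives -12.81966; window check -1.3 ≤ -12.81966 < -0.1 is false → out

2, 6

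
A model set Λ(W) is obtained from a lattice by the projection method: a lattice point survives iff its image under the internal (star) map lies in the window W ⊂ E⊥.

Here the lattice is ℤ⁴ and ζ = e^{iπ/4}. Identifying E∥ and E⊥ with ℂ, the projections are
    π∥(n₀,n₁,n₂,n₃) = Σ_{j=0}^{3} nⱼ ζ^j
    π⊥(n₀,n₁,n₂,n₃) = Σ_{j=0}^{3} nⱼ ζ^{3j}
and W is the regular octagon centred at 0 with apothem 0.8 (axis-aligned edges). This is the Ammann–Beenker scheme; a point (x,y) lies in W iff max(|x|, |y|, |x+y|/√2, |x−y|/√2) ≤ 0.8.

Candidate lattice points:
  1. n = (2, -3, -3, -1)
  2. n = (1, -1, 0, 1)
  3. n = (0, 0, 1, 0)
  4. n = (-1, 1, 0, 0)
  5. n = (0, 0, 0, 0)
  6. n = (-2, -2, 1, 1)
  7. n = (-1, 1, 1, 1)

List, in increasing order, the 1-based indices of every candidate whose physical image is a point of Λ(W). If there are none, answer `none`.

Internal map: ζ^{3j} for j=0..3 gives (1,0), (−√2/2,√2/2), (0,−1), (√2/2,√2/2).
#1 (2, -3, -3, -1): internal (3.4142, 0.1716); octagon support 3.4142 vs apothem 0.8 → ∉ W
#2 (1, -1, 0, 1): internal (2.4142, 0.0000); octagon support 2.4142 vs apothem 0.8 → ∉ W
#3 (0, 0, 1, 0): internal (0.0000, -1.0000); octagon support 1.0000 vs apothem 0.8 → ∉ W
#4 (-1, 1, 0, 0): internal (-1.7071, 0.7071); octagon support 1.7071 vs apothem 0.8 → ∉ W
#5 (0, 0, 0, 0): internal (0.0000, 0.0000); octagon support 0.0000 vs apothem 0.8 → ∈ W
#6 (-2, -2, 1, 1): internal (0.1213, -1.7071); octagon support 1.7071 vs apothem 0.8 → ∉ W
#7 (-1, 1, 1, 1): internal (-1.0000, 0.4142); octagon support 1.0000 vs apothem 0.8 → ∉ W

5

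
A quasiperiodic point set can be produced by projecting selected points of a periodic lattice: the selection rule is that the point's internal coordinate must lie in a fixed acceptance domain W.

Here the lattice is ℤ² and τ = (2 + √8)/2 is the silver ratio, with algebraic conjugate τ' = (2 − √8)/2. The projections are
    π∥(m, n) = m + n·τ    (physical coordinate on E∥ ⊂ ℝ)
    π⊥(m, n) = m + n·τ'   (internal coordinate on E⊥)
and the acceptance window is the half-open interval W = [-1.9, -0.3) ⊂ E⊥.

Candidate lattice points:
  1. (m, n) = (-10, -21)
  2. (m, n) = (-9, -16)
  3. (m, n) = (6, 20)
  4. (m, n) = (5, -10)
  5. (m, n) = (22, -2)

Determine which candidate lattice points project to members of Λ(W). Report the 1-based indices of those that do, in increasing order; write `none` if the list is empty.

τ' = (2−√8)/2 ≈ -0.41421.
#1 (-10,-21): internal coord -10 + (-21)·τ' = -1.30152; -1.30152 ∈ [-1.9, -0.3) → IN Λ
#2 (-9,-16): internal coord -9 + (-16)·τ' = -2.37258; -2.37258 ∉ [-1.9, -0.3) → out
#3 (6,20): internal coord 6 + (20)·τ' = -2.28427; -2.28427 ∉ [-1.9, -0.3) → out
#4 (5,-10): internal coord 5 + (-10)·τ' = +9.14214; +9.14214 ∉ [-1.9, -0.3) → out
#5 (22,-2): internal coord 22 + (-2)·τ' = +22.82843; +22.82843 ∉ [-1.9, -0.3) → out

1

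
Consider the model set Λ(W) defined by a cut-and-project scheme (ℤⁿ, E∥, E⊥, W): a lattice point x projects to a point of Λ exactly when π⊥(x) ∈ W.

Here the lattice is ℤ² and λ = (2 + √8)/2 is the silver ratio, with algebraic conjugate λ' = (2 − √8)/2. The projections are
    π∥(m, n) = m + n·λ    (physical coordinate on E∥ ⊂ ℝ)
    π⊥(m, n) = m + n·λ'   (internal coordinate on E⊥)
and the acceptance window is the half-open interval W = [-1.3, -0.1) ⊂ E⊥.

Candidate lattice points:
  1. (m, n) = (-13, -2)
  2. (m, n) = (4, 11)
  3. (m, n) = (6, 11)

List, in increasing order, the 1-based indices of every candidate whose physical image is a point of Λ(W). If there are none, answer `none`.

2

λ' = (2−√8)/2 ≈ -0.4142.
#1 (-13,-2): internal coord -13 + (-2)·λ' = -12.1716; -12.1716 ∉ [-1.3, -0.1) → out
#2 (4,11): internal coord 4 + (11)·λ' = -0.5563; -0.5563 ∈ [-1.3, -0.1) → IN Λ
#3 (6,11): internal coord 6 + (11)·λ' = +1.4437; +1.4437 ∉ [-1.3, -0.1) → out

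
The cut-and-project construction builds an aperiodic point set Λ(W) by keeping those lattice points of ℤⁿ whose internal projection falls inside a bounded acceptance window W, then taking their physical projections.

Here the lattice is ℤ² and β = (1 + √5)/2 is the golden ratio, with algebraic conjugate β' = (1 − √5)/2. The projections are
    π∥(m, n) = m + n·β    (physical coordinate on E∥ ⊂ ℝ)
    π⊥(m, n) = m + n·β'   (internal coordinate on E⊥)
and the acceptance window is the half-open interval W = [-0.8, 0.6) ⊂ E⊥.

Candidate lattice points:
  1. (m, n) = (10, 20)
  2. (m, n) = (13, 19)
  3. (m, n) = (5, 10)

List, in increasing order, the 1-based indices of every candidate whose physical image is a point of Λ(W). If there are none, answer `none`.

none

Numerically β ≈ 1.61803 and β' = −1/β ≈ -0.61803.
candidate 1: (m,n)=(10,20) → π∥ = 10+20·β ≈ 42.36068, π⊥ = 10+20·β' ≈ -2.36068 ∉ [-0.8, 0.6) ⇒ out
candidate 2: (m,n)=(13,19) → π∥ = 13+19·β ≈ 43.74265, π⊥ = 13+19·β' ≈ 1.25735 ∉ [-0.8, 0.6) ⇒ out
candidate 3: (m,n)=(5,10) → π∥ = 5+10·β ≈ 21.18034, π⊥ = 5+10·β' ≈ -1.18034 ∉ [-0.8, 0.6) ⇒ out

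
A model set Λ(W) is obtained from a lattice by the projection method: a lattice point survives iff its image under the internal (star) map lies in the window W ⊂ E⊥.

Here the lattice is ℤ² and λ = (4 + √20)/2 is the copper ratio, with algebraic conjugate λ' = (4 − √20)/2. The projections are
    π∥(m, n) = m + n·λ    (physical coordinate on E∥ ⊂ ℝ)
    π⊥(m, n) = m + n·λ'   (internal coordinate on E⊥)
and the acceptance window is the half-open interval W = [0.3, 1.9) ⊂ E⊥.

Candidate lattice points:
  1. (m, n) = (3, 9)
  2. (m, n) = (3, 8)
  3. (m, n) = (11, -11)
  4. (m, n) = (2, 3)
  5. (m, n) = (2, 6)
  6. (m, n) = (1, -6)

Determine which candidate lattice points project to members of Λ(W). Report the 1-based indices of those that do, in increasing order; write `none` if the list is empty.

λ' = (4−√20)/2 ≈ -0.23607.
#1 (3,9): internal coord 3 + (9)·λ' = +0.87539; +0.87539 ∈ [0.3, 1.9) → IN Λ
#2 (3,8): internal coord 3 + (8)·λ' = +1.11146; +1.11146 ∈ [0.3, 1.9) → IN Λ
#3 (11,-11): internal coord 11 + (-11)·λ' = +13.59675; +13.59675 ∉ [0.3, 1.9) → out
#4 (2,3): internal coord 2 + (3)·λ' = +1.29180; +1.29180 ∈ [0.3, 1.9) → IN Λ
#5 (2,6): internal coord 2 + (6)·λ' = +0.58359; +0.58359 ∈ [0.3, 1.9) → IN Λ
#6 (1,-6): internal coord 1 + (-6)·λ' = +2.41641; +2.41641 ∉ [0.3, 1.9) → out

1, 2, 4, 5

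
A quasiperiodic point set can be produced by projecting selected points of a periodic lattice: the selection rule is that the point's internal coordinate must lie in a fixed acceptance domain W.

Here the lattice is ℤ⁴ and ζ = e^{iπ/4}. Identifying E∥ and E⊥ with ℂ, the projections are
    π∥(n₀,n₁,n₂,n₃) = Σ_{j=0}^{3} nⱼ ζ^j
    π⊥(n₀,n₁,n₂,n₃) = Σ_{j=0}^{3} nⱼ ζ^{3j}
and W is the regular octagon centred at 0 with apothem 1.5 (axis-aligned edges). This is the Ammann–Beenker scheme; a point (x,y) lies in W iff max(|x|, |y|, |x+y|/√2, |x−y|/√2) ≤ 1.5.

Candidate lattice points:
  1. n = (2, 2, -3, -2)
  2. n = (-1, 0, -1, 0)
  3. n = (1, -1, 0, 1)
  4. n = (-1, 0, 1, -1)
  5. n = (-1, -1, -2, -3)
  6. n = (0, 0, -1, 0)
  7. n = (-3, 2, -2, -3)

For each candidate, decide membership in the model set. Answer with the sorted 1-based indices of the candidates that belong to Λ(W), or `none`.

With ζ = e^{iπ/4} the internal vectors are ζ^0,ζ^3,ζ^6,ζ^9.
#1 (2, 2, -3, -2): internal (-0.8284, 3.0000); octagon support 3.0000 vs apothem 1.5 → ∉ W
#2 (-1, 0, -1, 0): internal (-1.0000, 1.0000); octagon support 1.4142 vs apothem 1.5 → ∈ W
#3 (1, -1, 0, 1): internal (2.4142, 0.0000); octagon support 2.4142 vs apothem 1.5 → ∉ W
#4 (-1, 0, 1, -1): internal (-1.7071, -1.7071); octagon support 2.4142 vs apothem 1.5 → ∉ W
#5 (-1, -1, -2, -3): internal (-2.4142, -0.8284); octagon support 2.4142 vs apothem 1.5 → ∉ W
#6 (0, 0, -1, 0): internal (0.0000, 1.0000); octagon support 1.0000 vs apothem 1.5 → ∈ W
#7 (-3, 2, -2, -3): internal (-6.5355, 1.2929); octagon support 6.5355 vs apothem 1.5 → ∉ W

2, 6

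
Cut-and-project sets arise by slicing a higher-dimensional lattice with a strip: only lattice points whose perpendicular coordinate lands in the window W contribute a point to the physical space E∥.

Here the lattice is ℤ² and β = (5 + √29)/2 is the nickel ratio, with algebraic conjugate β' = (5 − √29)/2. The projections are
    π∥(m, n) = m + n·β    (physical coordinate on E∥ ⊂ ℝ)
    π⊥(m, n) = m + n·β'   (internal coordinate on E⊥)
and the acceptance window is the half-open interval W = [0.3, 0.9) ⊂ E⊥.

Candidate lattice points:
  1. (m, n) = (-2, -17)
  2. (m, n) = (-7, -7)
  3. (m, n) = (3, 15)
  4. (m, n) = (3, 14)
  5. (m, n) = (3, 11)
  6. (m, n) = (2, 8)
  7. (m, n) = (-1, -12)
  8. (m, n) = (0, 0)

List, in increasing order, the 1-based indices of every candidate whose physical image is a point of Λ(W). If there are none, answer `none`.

4, 5, 6

Numerically β ≈ 5.1926 and β' = −1/β ≈ -0.1926.
[1] lift (-2,-17): star map gives 1.2739; window check 0.3 ≤ 1.2739 < 0.9 is false → out
[2] lift (-7,-7): star map gives -5.6519; window check 0.3 ≤ -5.6519 < 0.9 is false → out
[3] lift (3,15): star map gives 0.1113; window check 0.3 ≤ 0.1113 < 0.9 is false → out
[4] lift (3,14): star map gives 0.3038; window check 0.3 ≤ 0.3038 < 0.9 is true → IN Λ
[5] lift (3,11): star map gives 0.8816; window check 0.3 ≤ 0.8816 < 0.9 is true → IN Λ
[6] lift (2,8): star map gives 0.4593; window check 0.3 ≤ 0.4593 < 0.9 is true → IN Λ
[7] lift (-1,-12): star map gives 1.3110; window check 0.3 ≤ 1.3110 < 0.9 is false → out
[8] lift (0,0): star map gives 0.0000; window check 0.3 ≤ 0.0000 < 0.9 is false → out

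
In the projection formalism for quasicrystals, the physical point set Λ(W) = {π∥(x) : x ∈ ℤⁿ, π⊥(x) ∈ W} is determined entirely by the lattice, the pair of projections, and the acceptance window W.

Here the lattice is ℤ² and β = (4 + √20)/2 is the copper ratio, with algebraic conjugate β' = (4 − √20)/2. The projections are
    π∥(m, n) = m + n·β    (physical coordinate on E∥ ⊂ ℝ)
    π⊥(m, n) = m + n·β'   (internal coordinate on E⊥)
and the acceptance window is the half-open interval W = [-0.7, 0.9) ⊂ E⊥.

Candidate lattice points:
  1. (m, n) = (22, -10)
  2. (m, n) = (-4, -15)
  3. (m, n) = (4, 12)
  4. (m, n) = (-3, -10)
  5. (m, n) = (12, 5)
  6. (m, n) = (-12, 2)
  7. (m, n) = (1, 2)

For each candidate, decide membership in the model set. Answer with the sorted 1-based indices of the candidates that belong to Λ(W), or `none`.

β' = (4−√20)/2 ≈ -0.236068.
#1 (22,-10): internal coord 22 + (-10)·β' = +24.360680; +24.360680 ∉ [-0.7, 0.9) → out
#2 (-4,-15): internal coord -4 + (-15)·β' = -0.458980; -0.458980 ∈ [-0.7, 0.9) → IN Λ
#3 (4,12): internal coord 4 + (12)·β' = +1.167184; +1.167184 ∉ [-0.7, 0.9) → out
#4 (-3,-10): internal coord -3 + (-10)·β' = -0.639320; -0.639320 ∈ [-0.7, 0.9) → IN Λ
#5 (12,5): internal coord 12 + (5)·β' = +10.819660; +10.819660 ∉ [-0.7, 0.9) → out
#6 (-12,2): internal coord -12 + (2)·β' = -12.472136; -12.472136 ∉ [-0.7, 0.9) → out
#7 (1,2): internal coord 1 + (2)·β' = +0.527864; +0.527864 ∈ [-0.7, 0.9) → IN Λ

2, 4, 7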